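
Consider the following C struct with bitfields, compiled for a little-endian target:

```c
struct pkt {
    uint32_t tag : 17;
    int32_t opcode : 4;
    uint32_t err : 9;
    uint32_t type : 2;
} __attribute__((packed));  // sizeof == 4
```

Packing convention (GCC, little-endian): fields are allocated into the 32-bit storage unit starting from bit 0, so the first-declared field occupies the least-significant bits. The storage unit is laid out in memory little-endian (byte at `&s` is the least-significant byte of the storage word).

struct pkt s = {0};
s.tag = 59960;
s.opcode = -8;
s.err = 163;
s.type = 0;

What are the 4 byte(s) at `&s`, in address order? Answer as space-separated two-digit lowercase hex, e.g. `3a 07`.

38 ea 70 14

[0+:17] tag=59960 & 0x1ffff = 0xea38; word=0x0000ea38
[17+:4] opcode=-8 & 0xf = 0x8; word=0x0010ea38
[21+:9] err=163 & 0x1ff = 0xa3; word=0x1470ea38
[30+:2] type=0 & 0x3 = 0x0; word=0x1470ea38
word = 0x1470ea38 → little-endian bytes:
  [0]=0x38  [1]=0xea  [2]=0x70  [3]=0x14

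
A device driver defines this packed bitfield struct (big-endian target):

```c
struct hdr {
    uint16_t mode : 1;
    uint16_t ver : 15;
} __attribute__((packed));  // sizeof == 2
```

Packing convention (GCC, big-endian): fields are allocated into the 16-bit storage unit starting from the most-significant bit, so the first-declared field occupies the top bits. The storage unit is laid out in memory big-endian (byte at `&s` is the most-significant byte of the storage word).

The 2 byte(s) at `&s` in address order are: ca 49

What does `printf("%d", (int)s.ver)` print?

[0]=0xca [1]=0x49 (big-endian) → word 0xca49
mode:1 @ bit 15 → (0xca49>>15)&0x1 = 0x1
ver:15 @ bit 0 → (0xca49>>0)&0x7fff = 0x4a49  ←

19017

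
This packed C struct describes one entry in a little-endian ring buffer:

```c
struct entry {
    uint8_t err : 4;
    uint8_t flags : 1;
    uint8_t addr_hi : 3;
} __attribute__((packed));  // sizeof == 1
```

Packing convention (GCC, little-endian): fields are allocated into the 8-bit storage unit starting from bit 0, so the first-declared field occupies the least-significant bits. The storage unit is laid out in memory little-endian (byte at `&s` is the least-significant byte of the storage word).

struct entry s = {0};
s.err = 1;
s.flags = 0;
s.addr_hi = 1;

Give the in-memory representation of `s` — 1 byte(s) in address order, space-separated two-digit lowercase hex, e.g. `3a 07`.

err (4b) val=1 bits=0x1 at bit 0: 0x01
flags (1b) val=0 bits=0x0 at bit 4: 0x01
addr_hi (3b) val=1 bits=0x1 at bit 5: 0x21
word = 0x21 → little-endian bytes:
  [0]=0x21

21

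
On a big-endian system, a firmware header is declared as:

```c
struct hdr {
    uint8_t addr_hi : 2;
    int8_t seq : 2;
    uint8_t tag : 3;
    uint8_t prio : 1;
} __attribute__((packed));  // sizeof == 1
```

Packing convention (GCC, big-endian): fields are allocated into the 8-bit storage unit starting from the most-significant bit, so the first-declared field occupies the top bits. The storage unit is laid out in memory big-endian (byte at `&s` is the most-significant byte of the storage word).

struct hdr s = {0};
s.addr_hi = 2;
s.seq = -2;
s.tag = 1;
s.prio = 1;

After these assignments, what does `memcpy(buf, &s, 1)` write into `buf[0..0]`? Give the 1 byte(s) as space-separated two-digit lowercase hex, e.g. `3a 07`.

a3

addr_hi (2b) val=2 bits=0x2 at bit 6: 0x80
seq (2b) val=-2 bits=0x2 at bit 4: 0xa0
tag (3b) val=1 bits=0x1 at bit 1: 0xa2
prio (1b) val=1 bits=0x1 at bit 0: 0xa3
word = 0xa3 → big-endian bytes:
  [0]=0xa3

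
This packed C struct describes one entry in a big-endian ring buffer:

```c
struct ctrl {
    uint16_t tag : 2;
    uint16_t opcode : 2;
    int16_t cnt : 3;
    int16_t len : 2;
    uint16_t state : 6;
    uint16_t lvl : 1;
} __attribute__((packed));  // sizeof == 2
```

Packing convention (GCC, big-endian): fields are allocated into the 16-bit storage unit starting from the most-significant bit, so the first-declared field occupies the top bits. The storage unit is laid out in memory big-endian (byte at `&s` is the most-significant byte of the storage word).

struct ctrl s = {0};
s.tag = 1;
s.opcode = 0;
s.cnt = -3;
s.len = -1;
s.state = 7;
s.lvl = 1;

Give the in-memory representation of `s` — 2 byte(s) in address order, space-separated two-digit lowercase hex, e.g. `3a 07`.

tag:2 = 1 → 0x1 << 14 → word 0x4000
opcode:2 = 0 → 0x0 << 12 → word 0x4000
cnt:3 = -3 → 0x5 << 9 → word 0x4a00
len:2 = -1 → 0x3 << 7 → word 0x4b80
state:6 = 7 → 0x7 << 1 → word 0x4b8e
lvl:1 = 1 → 0x1 << 0 → word 0x4b8f
word = 0x4b8f → big-endian bytes:
  [0]=0x4b  [1]=0x8f

4b 8f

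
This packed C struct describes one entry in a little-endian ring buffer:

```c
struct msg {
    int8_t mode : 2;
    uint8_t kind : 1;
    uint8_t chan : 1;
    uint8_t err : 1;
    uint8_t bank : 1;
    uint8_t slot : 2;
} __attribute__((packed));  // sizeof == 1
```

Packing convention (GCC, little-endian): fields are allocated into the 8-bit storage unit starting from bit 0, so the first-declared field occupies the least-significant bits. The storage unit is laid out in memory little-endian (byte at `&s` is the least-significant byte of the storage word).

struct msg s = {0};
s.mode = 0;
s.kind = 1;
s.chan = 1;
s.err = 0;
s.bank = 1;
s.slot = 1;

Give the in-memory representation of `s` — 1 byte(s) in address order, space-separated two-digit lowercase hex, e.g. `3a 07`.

6c

[0+:2] mode=0 & 0x3 = 0x0; word=0x00
[2+:1] kind=1 & 0x1 = 0x1; word=0x04
[3+:1] chan=1 & 0x1 = 0x1; word=0x0c
[4+:1] err=0 & 0x1 = 0x0; word=0x0c
[5+:1] bank=1 & 0x1 = 0x1; word=0x2c
[6+:2] slot=1 & 0x3 = 0x1; word=0x6c
word = 0x6c → little-endian bytes:
  [0]=0x6c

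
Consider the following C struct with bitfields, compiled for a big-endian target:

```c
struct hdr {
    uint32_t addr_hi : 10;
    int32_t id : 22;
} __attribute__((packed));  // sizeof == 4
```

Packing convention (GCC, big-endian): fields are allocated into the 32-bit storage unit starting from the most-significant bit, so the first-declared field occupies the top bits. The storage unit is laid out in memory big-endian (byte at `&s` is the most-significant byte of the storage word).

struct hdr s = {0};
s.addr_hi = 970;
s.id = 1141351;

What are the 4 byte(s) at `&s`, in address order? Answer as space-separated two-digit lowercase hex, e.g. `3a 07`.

f2 91 6a 67

addr_hi:10 = 970 → 0x3ca << 22 → word 0xf2800000
id:22 = 1141351 → 0x116a67 << 0 → word 0xf2916a67
word = 0xf2916a67 → big-endian bytes:
  [0]=0xf2  [1]=0x91  [2]=0x6a  [3]=0x67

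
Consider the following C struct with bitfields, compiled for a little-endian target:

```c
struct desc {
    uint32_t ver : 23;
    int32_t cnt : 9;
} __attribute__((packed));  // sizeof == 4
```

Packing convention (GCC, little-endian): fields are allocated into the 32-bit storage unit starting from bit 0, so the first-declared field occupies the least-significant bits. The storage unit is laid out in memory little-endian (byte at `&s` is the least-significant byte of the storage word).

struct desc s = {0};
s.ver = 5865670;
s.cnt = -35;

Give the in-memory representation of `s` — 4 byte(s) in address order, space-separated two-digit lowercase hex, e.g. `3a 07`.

c6 80 d9 ee

ver:23 = 5865670 → 0x5980c6 << 0 → word 0x005980c6
cnt:9 = -35 → 0x1dd << 23 → word 0xeed980c6
word = 0xeed980c6 → little-endian bytes:
  [0]=0xc6  [1]=0x80  [2]=0xd9  [3]=0xee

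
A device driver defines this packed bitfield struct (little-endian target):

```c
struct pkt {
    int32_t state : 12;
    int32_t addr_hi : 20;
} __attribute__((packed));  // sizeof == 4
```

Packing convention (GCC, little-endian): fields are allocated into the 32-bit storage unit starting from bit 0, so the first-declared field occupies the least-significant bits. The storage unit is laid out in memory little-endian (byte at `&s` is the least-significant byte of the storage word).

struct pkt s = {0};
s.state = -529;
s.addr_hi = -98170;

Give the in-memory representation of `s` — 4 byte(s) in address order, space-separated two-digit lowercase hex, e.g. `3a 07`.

[0+:12] state=-529 & 0xfff = 0xdef; word=0x00000def
[12+:20] addr_hi=-98170 & 0xfffff = 0xe8086; word=0xe8086def
word = 0xe8086def → little-endian bytes:
  [0]=0xef  [1]=0x6d  [2]=0x08  [3]=0xe8

ef 6d 08 e8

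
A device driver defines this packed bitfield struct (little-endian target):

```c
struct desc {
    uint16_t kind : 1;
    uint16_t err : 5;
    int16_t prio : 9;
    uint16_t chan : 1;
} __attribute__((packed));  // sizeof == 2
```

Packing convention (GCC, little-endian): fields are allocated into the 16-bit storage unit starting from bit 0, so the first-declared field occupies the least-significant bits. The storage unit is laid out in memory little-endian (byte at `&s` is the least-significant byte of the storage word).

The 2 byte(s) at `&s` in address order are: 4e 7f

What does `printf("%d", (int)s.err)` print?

7

[0]=0x4e [1]=0x7f (little-endian) → word 0x7f4e
kind:1 @ bit 0 → (0x7f4e>>0)&0x1 = 0x0
err:5 @ bit 1 → (0x7f4e>>1)&0x1f = 0x7  ←
prio:9 @ bit 6 → (0x7f4e>>6)&0x1ff = 0x1fd
chan:1 @ bit 15 → (0x7f4e>>15)&0x1 = 0x0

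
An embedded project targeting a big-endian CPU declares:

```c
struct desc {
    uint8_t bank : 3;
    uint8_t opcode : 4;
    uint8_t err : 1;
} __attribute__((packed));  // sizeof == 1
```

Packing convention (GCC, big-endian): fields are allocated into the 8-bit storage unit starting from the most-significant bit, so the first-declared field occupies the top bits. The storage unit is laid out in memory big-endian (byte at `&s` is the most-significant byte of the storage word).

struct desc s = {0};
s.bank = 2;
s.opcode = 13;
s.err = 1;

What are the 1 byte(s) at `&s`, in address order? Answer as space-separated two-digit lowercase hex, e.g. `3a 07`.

bank:3 = 2 → 0x2 << 5 → word 0x40
opcode:4 = 13 → 0xd << 1 → word 0x5a
err:1 = 1 → 0x1 << 0 → word 0x5b
word = 0x5b → big-endian bytes:
  [0]=0x5b

5b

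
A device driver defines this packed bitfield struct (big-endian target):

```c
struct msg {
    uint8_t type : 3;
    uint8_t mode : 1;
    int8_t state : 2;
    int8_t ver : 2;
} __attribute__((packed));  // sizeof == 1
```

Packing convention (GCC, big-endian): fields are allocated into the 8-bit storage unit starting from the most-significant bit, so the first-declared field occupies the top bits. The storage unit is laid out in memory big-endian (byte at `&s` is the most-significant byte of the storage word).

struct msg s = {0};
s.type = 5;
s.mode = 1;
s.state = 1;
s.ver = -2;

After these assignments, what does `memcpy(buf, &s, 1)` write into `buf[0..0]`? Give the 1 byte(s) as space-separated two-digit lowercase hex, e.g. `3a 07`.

type (3b) val=5 bits=0x5 at bit 5: 0xa0
mode (1b) val=1 bits=0x1 at bit 4: 0xb0
state (2b) val=1 bits=0x1 at bit 2: 0xb4
ver (2b) val=-2 bits=0x2 at bit 0: 0xb6
word = 0xb6 → big-endian bytes:
  [0]=0xb6

b6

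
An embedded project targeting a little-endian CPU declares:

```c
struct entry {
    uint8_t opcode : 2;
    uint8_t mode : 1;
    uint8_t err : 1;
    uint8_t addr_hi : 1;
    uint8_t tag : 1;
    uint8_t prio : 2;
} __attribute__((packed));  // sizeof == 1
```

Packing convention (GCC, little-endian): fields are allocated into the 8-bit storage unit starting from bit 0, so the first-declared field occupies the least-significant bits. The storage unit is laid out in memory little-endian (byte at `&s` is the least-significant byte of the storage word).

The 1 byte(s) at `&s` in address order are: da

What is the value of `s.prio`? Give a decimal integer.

[0]=0xda (little-endian) → word 0xda
opcode:2 @ bit 0 → (0xda>>0)&0x3 = 0x2
mode:1 @ bit 2 → (0xda>>2)&0x1 = 0x0
err:1 @ bit 3 → (0xda>>3)&0x1 = 0x1
addr_hi:1 @ bit 4 → (0xda>>4)&0x1 = 0x1
tag:1 @ bit 5 → (0xda>>5)&0x1 = 0x0
prio:2 @ bit 6 → (0xda>>6)&0x3 = 0x3  ←

3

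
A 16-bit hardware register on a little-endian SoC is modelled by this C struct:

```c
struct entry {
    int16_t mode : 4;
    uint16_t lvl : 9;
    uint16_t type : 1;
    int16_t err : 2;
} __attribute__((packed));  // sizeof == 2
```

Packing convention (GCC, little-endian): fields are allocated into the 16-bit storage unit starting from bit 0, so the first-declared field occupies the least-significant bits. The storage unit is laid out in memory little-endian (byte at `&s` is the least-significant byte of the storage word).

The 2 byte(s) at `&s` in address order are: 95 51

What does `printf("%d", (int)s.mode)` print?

[0]=0x95 [1]=0x51 (little-endian) → word 0x5195
mode [0+:4] = (word>>0) & 0xf = 5  ←
lvl [4+:9] = (word>>4) & 0x1ff = 281
type [13+:1] = (word>>13) & 0x1 = 0
err [14+:2] = (word>>14) & 0x3 = 1
mode signed 4b, MSB=0: value = 5

5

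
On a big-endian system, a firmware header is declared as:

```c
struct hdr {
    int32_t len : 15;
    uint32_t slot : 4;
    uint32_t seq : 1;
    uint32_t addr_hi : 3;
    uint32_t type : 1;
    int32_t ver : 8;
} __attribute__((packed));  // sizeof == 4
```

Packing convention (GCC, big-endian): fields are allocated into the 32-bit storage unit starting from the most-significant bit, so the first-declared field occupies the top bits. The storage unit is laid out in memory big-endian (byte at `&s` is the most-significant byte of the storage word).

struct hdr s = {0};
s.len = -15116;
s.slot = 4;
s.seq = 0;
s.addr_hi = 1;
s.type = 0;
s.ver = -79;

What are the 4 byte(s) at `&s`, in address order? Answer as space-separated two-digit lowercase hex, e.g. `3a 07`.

89 e8 82 b1

[17+:15] len=-15116 & 0x7fff = 0x44f4; word=0x89e80000
[13+:4] slot=4 & 0xf = 0x4; word=0x89e88000
[12+:1] seq=0 & 0x1 = 0x0; word=0x89e88000
[9+:3] addr_hi=1 & 0x7 = 0x1; word=0x89e88200
[8+:1] type=0 & 0x1 = 0x0; word=0x89e88200
[0+:8] ver=-79 & 0xff = 0xb1; word=0x89e882b1
word = 0x89e882b1 → big-endian bytes:
  [0]=0x89  [1]=0xe8  [2]=0x82  [3]=0xb1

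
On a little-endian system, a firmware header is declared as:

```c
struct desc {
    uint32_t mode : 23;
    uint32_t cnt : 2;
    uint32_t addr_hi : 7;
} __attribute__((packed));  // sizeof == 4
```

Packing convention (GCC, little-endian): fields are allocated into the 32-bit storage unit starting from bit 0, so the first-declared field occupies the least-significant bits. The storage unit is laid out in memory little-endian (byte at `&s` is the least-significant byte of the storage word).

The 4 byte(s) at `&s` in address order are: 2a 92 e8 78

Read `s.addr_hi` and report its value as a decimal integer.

60

[0]=0x2a [1]=0x92 [2]=0xe8 [3]=0x78 (little-endian) → word 0x78e8922a
mode:23 @ bit 0 → (0x78e8922a>>0)&0x7fffff = 0x68922a
cnt:2 @ bit 23 → (0x78e8922a>>23)&0x3 = 0x1
addr_hi:7 @ bit 25 → (0x78e8922a>>25)&0x7f = 0x3c  ←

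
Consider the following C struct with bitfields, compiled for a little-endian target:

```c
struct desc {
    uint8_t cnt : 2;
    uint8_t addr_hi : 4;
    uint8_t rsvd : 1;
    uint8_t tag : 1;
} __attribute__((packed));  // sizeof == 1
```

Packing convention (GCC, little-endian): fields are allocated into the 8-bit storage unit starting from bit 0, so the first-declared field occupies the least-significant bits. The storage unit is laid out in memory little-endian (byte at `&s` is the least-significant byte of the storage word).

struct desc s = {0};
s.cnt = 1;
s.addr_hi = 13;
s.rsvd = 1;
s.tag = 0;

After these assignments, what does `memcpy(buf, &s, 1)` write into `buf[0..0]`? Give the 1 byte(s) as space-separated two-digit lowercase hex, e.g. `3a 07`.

cnt:2 = 1 → 0x1 << 0 → word 0x01
addr_hi:4 = 13 → 0xd << 2 → word 0x35
rsvd:1 = 1 → 0x1 << 6 → word 0x75
tag:1 = 0 → 0x0 << 7 → word 0x75
word = 0x75 → little-endian bytes:
  [0]=0x75

75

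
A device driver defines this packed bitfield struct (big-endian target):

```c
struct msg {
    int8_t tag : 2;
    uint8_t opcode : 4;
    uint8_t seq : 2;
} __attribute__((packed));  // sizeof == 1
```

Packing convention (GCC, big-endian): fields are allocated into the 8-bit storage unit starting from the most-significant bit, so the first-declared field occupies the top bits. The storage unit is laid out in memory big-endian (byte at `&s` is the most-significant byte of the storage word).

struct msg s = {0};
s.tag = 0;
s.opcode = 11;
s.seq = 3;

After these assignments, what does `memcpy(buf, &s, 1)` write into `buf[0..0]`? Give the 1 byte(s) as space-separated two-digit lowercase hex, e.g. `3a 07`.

[6+:2] tag=0 & 0x3 = 0x0; word=0x00
[2+:4] opcode=11 & 0xf = 0xb; word=0x2c
[0+:2] seq=3 & 0x3 = 0x3; word=0x2f
word = 0x2f → big-endian bytes:
  [0]=0x2f

2f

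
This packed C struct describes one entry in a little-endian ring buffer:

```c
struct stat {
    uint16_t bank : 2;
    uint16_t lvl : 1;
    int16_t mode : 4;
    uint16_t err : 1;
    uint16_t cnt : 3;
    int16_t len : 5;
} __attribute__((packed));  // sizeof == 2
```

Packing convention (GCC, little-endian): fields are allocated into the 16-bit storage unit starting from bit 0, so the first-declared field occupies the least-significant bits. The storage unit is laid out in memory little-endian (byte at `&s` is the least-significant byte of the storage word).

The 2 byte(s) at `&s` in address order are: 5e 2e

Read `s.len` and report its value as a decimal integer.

[0]=0x5e [1]=0x2e (little-endian) → word 0x2e5e
bank:2 @ bit 0 → (0x2e5e>>0)&0x3 = 0x2
lvl:1 @ bit 2 → (0x2e5e>>2)&0x1 = 0x1
mode:4 @ bit 3 → (0x2e5e>>3)&0xf = 0xb
err:1 @ bit 7 → (0x2e5e>>7)&0x1 = 0x0
cnt:3 @ bit 8 → (0x2e5e>>8)&0x7 = 0x6
len:5 @ bit 11 → (0x2e5e>>11)&0x1f = 0x5  ←
len signed 5b, MSB=0: value = 5

5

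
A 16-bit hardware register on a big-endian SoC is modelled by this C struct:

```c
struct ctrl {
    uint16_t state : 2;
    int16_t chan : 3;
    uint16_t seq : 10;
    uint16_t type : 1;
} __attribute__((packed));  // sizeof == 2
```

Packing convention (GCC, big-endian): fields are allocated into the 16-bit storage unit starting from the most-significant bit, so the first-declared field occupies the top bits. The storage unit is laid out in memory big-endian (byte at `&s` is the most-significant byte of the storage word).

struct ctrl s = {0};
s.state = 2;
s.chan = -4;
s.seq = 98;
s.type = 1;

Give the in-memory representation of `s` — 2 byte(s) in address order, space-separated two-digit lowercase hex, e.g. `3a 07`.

a0 c5

state:2 = 2 → 0x2 << 14 → word 0x8000
chan:3 = -4 → 0x4 << 11 → word 0xa000
seq:10 = 98 → 0x62 << 1 → word 0xa0c4
type:1 = 1 → 0x1 << 0 → word 0xa0c5
word = 0xa0c5 → big-endian bytes:
  [0]=0xa0  [1]=0xc5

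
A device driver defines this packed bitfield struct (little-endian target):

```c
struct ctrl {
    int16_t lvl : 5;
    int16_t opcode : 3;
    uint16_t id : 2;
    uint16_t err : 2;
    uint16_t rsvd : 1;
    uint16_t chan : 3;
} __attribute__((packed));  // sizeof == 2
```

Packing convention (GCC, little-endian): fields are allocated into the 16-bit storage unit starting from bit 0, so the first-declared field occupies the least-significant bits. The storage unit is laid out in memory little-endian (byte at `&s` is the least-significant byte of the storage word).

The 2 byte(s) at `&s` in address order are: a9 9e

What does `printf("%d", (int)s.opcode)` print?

-3

[0]=0xa9 [1]=0x9e (little-endian) → word 0x9ea9
lvl:5 @ bit 0 → (0x9ea9>>0)&0x1f = 0x9
opcode:3 @ bit 5 → (0x9ea9>>5)&0x7 = 0x5  ←
id:2 @ bit 8 → (0x9ea9>>8)&0x3 = 0x2
err:2 @ bit 10 → (0x9ea9>>10)&0x3 = 0x3
rsvd:1 @ bit 12 → (0x9ea9>>12)&0x1 = 0x1
chan:3 @ bit 13 → (0x9ea9>>13)&0x7 = 0x4
opcode signed 3b, MSB=1: 5 - 8 = -3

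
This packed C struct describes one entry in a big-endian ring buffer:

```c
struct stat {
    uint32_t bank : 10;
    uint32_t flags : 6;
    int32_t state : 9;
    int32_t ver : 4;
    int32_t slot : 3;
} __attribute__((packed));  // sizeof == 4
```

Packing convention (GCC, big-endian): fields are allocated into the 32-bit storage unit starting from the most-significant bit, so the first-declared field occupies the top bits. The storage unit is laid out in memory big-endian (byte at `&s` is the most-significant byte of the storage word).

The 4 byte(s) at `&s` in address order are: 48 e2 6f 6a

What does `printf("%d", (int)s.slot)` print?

2

[0]=0x48 [1]=0xe2 [2]=0x6f [3]=0x6a (big-endian) → word 0x48e26f6a
bank [22+:10] = (word>>22) & 0x3ff = 291
flags [16+:6] = (word>>16) & 0x3f = 34
state [7+:9] = (word>>7) & 0x1ff = 222
ver [3+:4] = (word>>3) & 0xf = 13
slot [0+:3] = (word>>0) & 0x7 = 2  ←
slot signed 3b, MSB=0: value = 2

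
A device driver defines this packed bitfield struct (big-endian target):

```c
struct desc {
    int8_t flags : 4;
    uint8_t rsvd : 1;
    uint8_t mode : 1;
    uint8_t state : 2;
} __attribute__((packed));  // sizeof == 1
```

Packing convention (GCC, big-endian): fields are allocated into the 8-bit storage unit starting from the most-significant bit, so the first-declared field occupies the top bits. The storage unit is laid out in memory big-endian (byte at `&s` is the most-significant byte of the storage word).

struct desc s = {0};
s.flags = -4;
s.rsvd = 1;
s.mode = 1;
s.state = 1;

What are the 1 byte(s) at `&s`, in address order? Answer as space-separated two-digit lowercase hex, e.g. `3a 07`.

cd

[4+:4] flags=-4 & 0xf = 0xc; word=0xc0
[3+:1] rsvd=1 & 0x1 = 0x1; word=0xc8
[2+:1] mode=1 & 0x1 = 0x1; word=0xcc
[0+:2] state=1 & 0x3 = 0x1; word=0xcd
word = 0xcd → big-endian bytes:
  [0]=0xcd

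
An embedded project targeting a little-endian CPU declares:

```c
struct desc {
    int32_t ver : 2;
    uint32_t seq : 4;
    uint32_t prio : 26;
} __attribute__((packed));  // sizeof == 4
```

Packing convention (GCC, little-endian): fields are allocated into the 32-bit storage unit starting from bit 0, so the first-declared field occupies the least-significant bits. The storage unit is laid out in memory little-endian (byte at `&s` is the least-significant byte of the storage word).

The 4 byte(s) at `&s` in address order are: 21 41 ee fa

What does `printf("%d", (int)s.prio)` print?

65779972

[0]=0x21 [1]=0x41 [2]=0xee [3]=0xfa (little-endian) → word 0xfaee4121
ver:2 @ bit 0 → (0xfaee4121>>0)&0x3 = 0x1
seq:4 @ bit 2 → (0xfaee4121>>2)&0xf = 0x8
prio:26 @ bit 6 → (0xfaee4121>>6)&0x3ffffff = 0x3ebb904  ←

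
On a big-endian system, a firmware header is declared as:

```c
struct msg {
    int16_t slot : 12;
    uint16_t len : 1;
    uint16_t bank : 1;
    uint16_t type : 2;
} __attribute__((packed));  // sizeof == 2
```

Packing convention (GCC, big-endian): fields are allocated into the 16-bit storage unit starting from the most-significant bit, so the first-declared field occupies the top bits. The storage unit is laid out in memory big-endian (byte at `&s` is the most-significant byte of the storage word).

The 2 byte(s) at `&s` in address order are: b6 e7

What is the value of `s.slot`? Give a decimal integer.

-1170

[0]=0xb6 [1]=0xe7 (big-endian) → word 0xb6e7
slot [4+:12] = (word>>4) & 0xfff = 2926  ←
len [3+:1] = (word>>3) & 0x1 = 0
bank [2+:1] = (word>>2) & 0x1 = 1
type [0+:2] = (word>>0) & 0x3 = 3
slot signed 12b, MSB=1: 2926 - 4096 = -1170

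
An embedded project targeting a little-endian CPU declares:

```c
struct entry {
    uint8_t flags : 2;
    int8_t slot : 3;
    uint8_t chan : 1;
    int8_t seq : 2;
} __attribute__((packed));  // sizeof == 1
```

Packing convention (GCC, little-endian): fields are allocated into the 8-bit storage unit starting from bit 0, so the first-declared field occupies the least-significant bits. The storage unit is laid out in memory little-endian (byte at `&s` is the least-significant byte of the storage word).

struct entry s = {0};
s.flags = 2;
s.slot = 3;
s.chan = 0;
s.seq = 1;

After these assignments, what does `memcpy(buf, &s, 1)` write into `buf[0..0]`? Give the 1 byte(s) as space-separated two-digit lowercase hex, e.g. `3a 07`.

4e

flags:2 = 2 → 0x2 << 0 → word 0x02
slot:3 = 3 → 0x3 << 2 → word 0x0e
chan:1 = 0 → 0x0 << 5 → word 0x0e
seq:2 = 1 → 0x1 << 6 → word 0x4e
word = 0x4e → little-endian bytes:
  [0]=0x4e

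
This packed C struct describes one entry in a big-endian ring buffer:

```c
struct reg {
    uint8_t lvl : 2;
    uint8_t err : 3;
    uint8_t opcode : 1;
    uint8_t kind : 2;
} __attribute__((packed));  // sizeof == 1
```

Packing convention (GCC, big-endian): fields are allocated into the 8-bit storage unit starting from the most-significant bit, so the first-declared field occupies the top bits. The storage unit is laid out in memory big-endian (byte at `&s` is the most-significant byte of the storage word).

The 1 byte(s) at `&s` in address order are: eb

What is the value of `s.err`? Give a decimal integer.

[0]=0xeb (big-endian) → word 0xeb
lvl [6+:2] = (word>>6) & 0x3 = 3
err [3+:3] = (word>>3) & 0x7 = 5  ←
opcode [2+:1] = (word>>2) & 0x1 = 0
kind [0+:2] = (word>>0) & 0x3 = 3

5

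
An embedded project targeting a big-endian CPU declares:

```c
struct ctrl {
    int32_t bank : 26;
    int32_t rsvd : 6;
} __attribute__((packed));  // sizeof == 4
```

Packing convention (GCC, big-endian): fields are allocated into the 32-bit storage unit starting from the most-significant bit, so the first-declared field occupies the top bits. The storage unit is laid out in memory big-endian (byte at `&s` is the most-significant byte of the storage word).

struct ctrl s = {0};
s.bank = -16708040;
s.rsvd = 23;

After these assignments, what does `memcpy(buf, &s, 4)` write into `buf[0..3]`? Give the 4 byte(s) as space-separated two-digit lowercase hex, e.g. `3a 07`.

c0 43 8e 17

bank (26b) val=-16708040 bits=0x3010e38 at bit 6: 0xc0438e00
rsvd (6b) val=23 bits=0x17 at bit 0: 0xc0438e17
word = 0xc0438e17 → big-endian bytes:
  [0]=0xc0  [1]=0x43  [2]=0x8e  [3]=0x17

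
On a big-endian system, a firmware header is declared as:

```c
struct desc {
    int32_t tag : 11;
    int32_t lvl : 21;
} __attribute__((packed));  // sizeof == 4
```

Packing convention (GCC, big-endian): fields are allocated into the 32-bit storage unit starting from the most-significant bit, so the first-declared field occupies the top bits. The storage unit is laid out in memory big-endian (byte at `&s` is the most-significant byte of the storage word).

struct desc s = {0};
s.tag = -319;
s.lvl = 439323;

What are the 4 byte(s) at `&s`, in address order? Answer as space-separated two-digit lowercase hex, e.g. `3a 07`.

[21+:11] tag=-319 & 0x7ff = 0x6c1; word=0xd8200000
[0+:21] lvl=439323 & 0x1fffff = 0x6b41b; word=0xd826b41b
word = 0xd826b41b → big-endian bytes:
  [0]=0xd8  [1]=0x26  [2]=0xb4  [3]=0x1b

d8 26 b4 1b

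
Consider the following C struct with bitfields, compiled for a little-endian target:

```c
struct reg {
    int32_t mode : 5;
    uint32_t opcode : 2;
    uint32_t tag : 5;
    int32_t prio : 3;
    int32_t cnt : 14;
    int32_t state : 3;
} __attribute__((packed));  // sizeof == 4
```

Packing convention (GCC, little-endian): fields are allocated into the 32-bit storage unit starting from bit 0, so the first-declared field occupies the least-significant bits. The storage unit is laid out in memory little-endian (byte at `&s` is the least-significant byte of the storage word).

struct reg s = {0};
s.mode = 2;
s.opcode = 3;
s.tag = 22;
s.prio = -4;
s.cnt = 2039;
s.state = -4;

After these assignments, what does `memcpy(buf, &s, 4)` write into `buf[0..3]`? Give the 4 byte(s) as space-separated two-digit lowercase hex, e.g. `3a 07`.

[0+:5] mode=2 & 0x1f = 0x2; word=0x00000002
[5+:2] opcode=3 & 0x3 = 0x3; word=0x00000062
[7+:5] tag=22 & 0x1f = 0x16; word=0x00000b62
[12+:3] prio=-4 & 0x7 = 0x4; word=0x00004b62
[15+:14] cnt=2039 & 0x3fff = 0x7f7; word=0x03fbcb62
[29+:3] state=-4 & 0x7 = 0x4; word=0x83fbcb62
word = 0x83fbcb62 → little-endian bytes:
  [0]=0x62  [1]=0xcb  [2]=0xfb  [3]=0x83

62 cb fb 83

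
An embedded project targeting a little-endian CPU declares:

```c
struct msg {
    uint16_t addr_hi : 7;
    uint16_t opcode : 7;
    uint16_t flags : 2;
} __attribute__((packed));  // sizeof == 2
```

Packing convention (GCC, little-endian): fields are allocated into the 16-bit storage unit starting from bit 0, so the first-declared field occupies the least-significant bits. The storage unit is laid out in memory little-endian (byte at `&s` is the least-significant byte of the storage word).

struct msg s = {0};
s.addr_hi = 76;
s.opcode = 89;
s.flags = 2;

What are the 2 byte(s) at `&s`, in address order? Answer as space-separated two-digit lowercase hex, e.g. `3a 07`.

cc ac

[0+:7] addr_hi=76 & 0x7f = 0x4c; word=0x004c
[7+:7] opcode=89 & 0x7f = 0x59; word=0x2ccc
[14+:2] flags=2 & 0x3 = 0x2; word=0xaccc
word = 0xaccc → little-endian bytes:
  [0]=0xcc  [1]=0xac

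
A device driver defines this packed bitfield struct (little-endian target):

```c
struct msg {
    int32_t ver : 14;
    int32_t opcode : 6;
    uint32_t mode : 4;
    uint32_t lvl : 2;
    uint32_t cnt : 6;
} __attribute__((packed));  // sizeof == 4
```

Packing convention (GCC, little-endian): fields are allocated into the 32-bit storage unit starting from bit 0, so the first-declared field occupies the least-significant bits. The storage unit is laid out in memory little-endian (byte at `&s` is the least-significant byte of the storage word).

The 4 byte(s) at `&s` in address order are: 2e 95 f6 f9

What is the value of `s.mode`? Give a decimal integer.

15

[0]=0x2e [1]=0x95 [2]=0xf6 [3]=0xf9 (little-endian) → word 0xf9f6952e
ver:14 @ bit 0 → (0xf9f6952e>>0)&0x3fff = 0x152e
opcode:6 @ bit 14 → (0xf9f6952e>>14)&0x3f = 0x1a
mode:4 @ bit 20 → (0xf9f6952e>>20)&0xf = 0xf  ←
lvl:2 @ bit 24 → (0xf9f6952e>>24)&0x3 = 0x1
cnt:6 @ bit 26 → (0xf9f6952e>>26)&0x3f = 0x3e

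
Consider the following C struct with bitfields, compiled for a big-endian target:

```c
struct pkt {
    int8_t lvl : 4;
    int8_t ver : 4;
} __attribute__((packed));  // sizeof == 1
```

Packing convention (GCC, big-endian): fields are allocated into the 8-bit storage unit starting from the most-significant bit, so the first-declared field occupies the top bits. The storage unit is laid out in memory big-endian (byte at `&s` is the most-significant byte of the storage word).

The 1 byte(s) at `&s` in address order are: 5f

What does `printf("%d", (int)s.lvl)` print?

5

[0]=0x5f (big-endian) → word 0x5f
lvl [4+:4] = (word>>4) & 0xf = 5  ←
ver [0+:4] = (word>>0) & 0xf = 15
lvl signed 4b, MSB=0: value = 5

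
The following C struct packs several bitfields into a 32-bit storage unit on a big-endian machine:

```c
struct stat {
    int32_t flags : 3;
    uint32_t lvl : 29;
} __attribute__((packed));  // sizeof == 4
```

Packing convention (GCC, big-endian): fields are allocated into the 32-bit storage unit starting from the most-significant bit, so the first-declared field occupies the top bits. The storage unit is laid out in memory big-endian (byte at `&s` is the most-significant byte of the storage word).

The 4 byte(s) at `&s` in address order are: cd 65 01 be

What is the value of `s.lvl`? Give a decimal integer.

224723390

[0]=0xcd [1]=0x65 [2]=0x01 [3]=0xbe (big-endian) → word 0xcd6501be
flags:3 @ bit 29 → (0xcd6501be>>29)&0x7 = 0x6
lvl:29 @ bit 0 → (0xcd6501be>>0)&0x1fffffff = 0xd6501be  ←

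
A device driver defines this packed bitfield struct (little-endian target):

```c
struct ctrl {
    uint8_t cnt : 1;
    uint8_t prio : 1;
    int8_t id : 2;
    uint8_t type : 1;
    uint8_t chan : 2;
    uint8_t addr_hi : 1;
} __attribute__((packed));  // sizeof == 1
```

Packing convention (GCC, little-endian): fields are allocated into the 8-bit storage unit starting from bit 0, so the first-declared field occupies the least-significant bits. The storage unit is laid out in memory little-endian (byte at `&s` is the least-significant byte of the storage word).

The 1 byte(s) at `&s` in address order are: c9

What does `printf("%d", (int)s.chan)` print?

2

[0]=0xc9 (little-endian) → word 0xc9
cnt:1 @ bit 0 → (0xc9>>0)&0x1 = 0x1
prio:1 @ bit 1 → (0xc9>>1)&0x1 = 0x0
id:2 @ bit 2 → (0xc9>>2)&0x3 = 0x2
type:1 @ bit 4 → (0xc9>>4)&0x1 = 0x0
chan:2 @ bit 5 → (0xc9>>5)&0x3 = 0x2  ←
addr_hi:1 @ bit 7 → (0xc9>>7)&0x1 = 0x1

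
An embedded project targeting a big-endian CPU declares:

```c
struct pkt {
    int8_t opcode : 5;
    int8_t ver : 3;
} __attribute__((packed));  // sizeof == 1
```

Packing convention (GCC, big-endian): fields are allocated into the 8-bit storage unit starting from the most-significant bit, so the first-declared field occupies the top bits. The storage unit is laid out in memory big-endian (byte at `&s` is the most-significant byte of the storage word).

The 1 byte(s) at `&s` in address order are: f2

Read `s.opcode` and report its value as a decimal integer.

[0]=0xf2 (big-endian) → word 0xf2
opcode [3+:5] = (word>>3) & 0x1f = 30  ←
ver [0+:3] = (word>>0) & 0x7 = 2
opcode signed 5b, MSB=1: 30 - 32 = -2

-2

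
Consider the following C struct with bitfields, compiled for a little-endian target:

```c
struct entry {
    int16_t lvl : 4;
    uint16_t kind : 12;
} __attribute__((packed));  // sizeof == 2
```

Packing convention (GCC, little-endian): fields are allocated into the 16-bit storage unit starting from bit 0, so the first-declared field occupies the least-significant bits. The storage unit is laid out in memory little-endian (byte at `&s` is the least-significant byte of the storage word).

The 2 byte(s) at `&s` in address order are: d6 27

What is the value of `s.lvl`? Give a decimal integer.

[0]=0xd6 [1]=0x27 (little-endian) → word 0x27d6
lvl [0+:4] = (word>>0) & 0xf = 6  ←
kind [4+:12] = (word>>4) & 0xfff = 637
lvl signed 4b, MSB=0: value = 6

6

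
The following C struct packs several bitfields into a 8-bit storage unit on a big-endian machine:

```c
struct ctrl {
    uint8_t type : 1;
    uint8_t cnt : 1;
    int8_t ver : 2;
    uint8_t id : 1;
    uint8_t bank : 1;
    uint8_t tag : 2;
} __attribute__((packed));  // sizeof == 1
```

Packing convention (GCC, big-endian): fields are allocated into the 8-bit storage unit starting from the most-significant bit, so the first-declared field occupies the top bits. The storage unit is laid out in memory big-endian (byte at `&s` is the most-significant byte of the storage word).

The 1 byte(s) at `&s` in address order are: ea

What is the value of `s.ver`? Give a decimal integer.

-2

[0]=0xea (big-endian) → word 0xea
type [7+:1] = (word>>7) & 0x1 = 1
cnt [6+:1] = (word>>6) & 0x1 = 1
ver [4+:2] = (word>>4) & 0x3 = 2  ←
id [3+:1] = (word>>3) & 0x1 = 1
bank [2+:1] = (word>>2) & 0x1 = 0
tag [0+:2] = (word>>0) & 0x3 = 2
ver signed 2b, MSB=1: 2 - 4 = -2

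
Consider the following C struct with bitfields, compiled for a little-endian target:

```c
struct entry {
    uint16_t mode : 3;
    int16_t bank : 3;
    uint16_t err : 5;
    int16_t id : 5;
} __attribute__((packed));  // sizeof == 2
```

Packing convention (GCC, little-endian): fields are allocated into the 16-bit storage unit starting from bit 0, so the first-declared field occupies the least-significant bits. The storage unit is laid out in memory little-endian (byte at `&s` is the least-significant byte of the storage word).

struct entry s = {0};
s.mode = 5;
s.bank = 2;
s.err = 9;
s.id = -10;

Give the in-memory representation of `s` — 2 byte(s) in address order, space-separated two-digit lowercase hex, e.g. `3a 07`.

55 b2

mode (3b) val=5 bits=0x5 at bit 0: 0x0005
bank (3b) val=2 bits=0x2 at bit 3: 0x0015
err (5b) val=9 bits=0x9 at bit 6: 0x0255
id (5b) val=-10 bits=0x16 at bit 11: 0xb255
word = 0xb255 → little-endian bytes:
  [0]=0x55  [1]=0xb2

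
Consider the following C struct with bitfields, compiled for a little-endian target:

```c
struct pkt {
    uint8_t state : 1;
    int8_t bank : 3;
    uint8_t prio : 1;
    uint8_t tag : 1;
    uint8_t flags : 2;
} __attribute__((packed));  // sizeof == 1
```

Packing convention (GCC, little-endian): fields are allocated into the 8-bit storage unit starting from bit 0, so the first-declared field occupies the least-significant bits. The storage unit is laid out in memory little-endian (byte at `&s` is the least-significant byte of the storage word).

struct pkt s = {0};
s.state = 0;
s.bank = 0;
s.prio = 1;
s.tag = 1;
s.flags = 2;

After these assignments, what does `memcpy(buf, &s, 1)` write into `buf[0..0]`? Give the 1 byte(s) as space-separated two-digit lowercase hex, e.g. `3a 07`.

state:1 = 0 → 0x0 << 0 → word 0x00
bank:3 = 0 → 0x0 << 1 → word 0x00
prio:1 = 1 → 0x1 << 4 → word 0x10
tag:1 = 1 → 0x1 << 5 → word 0x30
flags:2 = 2 → 0x2 << 6 → word 0xb0
word = 0xb0 → little-endian bytes:
  [0]=0xb0

b0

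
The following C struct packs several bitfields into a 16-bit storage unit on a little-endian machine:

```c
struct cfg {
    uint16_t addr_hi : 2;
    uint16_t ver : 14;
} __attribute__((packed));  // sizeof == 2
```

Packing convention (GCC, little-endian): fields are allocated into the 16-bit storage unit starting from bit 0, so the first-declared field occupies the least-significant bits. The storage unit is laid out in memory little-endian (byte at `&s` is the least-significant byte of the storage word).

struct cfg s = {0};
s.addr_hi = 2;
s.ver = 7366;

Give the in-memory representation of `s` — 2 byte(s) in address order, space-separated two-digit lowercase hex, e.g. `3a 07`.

addr_hi (2b) val=2 bits=0x2 at bit 0: 0x0002
ver (14b) val=7366 bits=0x1cc6 at bit 2: 0x731a
word = 0x731a → little-endian bytes:
  [0]=0x1a  [1]=0x73

1a 73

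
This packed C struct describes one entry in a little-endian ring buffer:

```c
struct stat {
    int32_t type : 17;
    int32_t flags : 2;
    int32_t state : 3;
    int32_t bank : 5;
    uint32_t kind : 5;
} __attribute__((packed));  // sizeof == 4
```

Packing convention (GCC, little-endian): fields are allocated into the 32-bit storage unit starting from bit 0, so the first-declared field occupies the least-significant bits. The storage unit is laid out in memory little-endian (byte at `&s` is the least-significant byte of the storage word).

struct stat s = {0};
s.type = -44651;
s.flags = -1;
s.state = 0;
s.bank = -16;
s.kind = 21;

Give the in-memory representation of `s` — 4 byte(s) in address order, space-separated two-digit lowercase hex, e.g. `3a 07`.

95 51 07 ac

type (17b) val=-44651 bits=0x15195 at bit 0: 0x00015195
flags (2b) val=-1 bits=0x3 at bit 17: 0x00075195
state (3b) val=0 bits=0x0 at bit 19: 0x00075195
bank (5b) val=-16 bits=0x10 at bit 22: 0x04075195
kind (5b) val=21 bits=0x15 at bit 27: 0xac075195
word = 0xac075195 → little-endian bytes:
  [0]=0x95  [1]=0x51  [2]=0x07  [3]=0xac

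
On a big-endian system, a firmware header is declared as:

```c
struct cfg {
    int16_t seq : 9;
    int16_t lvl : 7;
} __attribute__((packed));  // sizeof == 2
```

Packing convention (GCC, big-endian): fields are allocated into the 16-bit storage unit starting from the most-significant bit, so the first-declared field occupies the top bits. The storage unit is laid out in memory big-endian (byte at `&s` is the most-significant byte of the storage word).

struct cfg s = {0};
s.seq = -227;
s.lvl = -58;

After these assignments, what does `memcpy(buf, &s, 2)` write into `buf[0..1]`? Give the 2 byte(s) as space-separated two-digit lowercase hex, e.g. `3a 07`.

[7+:9] seq=-227 & 0x1ff = 0x11d; word=0x8e80
[0+:7] lvl=-58 & 0x7f = 0x46; word=0x8ec6
word = 0x8ec6 → big-endian bytes:
  [0]=0x8e  [1]=0xc6

8e c6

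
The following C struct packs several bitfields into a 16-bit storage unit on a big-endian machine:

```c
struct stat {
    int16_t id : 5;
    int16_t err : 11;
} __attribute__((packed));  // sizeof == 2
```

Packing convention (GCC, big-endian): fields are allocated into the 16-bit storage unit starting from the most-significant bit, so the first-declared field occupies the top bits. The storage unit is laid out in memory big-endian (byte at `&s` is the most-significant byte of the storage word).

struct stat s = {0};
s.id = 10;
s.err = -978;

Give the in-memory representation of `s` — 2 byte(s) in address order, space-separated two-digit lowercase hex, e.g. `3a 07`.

[11+:5] id=10 & 0x1f = 0xa; word=0x5000
[0+:11] err=-978 & 0x7ff = 0x42e; word=0x542e
word = 0x542e → big-endian bytes:
  [0]=0x54  [1]=0x2e

54 2e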